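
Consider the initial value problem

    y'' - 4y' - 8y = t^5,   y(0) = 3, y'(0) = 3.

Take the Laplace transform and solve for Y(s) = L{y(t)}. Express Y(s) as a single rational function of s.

Take the Laplace transform of both sides.
The derivative rules (L{y''} = s^2 Y - s·y(0) - y'(0) and L{y'} = sY - y(0), with y(0) = 3, y'(0) = 3) turn the left side into (s^2 - 4*s - 8)Y - (3*s - 9).
The right side is L{t^5} = 120/s^6.
So (s^2 - 4*s - 8)Y = 120/s^6 + (3*s - 9).
Solve for Y(s) and write it as one ratio of polynomials.

Y(s) = (3*s^7 - 9*s^6 + 120)/(s^8 - 4*s^7 - 8*s^6)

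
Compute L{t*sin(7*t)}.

14*s/(s^2 + 49)^2

L{sin(7t)} = 7/(s^2 + 49).
Then apply L{t·g(t)} = -d/ds[G(s)] with G(s) = 7/(s^2 + 49):
differentiating 1 time and applying the sign gives 14*s/(s^2 + 49)^2.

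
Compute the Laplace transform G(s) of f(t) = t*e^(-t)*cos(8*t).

L{cos(8t)} = s/(s^2 + 64).
Multiplying by e^(-t) shifts s → s + 1, so L{e^(-t)*cos(8*t)} = (s + 1)/((s + 1)^2 + 64).
Then apply L{t·g(t)} = -d/ds[H(s)] with H(s) = (s + 1)/((s + 1)^2 + 64):
differentiating 1 time and applying the sign gives (s - 7)*(s + 9)/(s^2 + 2*s + 65)^2.

G(s) = (s - 7)*(s + 9)/(s^2 + 2*s + 65)^2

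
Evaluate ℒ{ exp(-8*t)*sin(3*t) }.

L{sin(3t)} = 3/(s^2 + 9).
By the first shifting theorem, multiplying by e^(-8t) replaces s with s + 8.

3/((s + 8)^2 + 9)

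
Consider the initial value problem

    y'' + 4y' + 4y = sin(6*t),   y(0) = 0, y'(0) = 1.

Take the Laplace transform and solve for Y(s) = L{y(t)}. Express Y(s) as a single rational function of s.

Laplace-transform each side.
With L{y''} = s^2 Y - s·y(0) - y'(0) and L{y'} = sY - y(0), with y(0) = 0, y'(0) = 1: the LHS transforms to (s^2 + 4*s + 4)Y - (1).
The right side is L{sin(6*t)} = 6/(s^2 + 36).
So (s^2 + 4*s + 4)Y = 6/(s^2 + 36) + (1).
Solve for Y(s) and write it as one ratio of polynomials.

Y(s) = (s^2 + 42)/(s^4 + 4*s^3 + 40*s^2 + 144*s + 144)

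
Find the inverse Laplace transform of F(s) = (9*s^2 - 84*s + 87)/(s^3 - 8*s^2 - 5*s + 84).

-2*exp(7*t) + 5*exp(4*t) + 6*exp(-3*t)

Factor the denominator: s^3 - 8*s^2 - 5*s + 84 = (s - 7)*(s - 4)*(s + 3).
Partial fraction decomposition gives [-2/(s - 7)] + [6/(s + 3)] + [5/(s - 4)].
Invert each term: -2/(s - 7) ↔ -2e^(7t); 6/(s + 3) ↔ 6e^(-3t); 5/(s - 4) ↔ 5e^(4t).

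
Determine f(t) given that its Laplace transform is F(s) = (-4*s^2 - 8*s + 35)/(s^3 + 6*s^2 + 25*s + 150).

f(t) = 2*sin(5*t) - 3*cos(5*t) - exp(-6*t)

Factor the denominator: s^3 + 6*s^2 + 25*s + 150 = (s + 6)*(s^2 + 25).
Partial fraction decomposition gives [-1/(s + 6)] + [-3*s/(s^2 + 25)] + [10/(s^2 + 25)].
Invert each term: -1/(s + 6) ↔ -e^(-6t); -3·s/(s^2 + 25) ↔ -3cos(5t); 2·5/(s^2 + 25) ↔ 2sin(5t).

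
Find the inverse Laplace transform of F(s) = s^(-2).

Since L{t} = 1!/s^2 = 1/s^2, the inverse is t.

t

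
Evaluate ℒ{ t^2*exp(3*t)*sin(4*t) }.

8*(3*s^2 - 18*s + 11)/(s^2 - 6*s + 25)^3

L{sin(4t)} = 4/(s^2 + 16).
Multiplying by e^(3t) shifts s → s - 3, so L{exp(3*t)*sin(4*t)} = 4/((s - 3)^2 + 16).
Then apply L{t^2·g(t)} = (-1)^2 d^2/ds^2[G(s)] with G(s) = 4/((s - 3)^2 + 16):
differentiating 2 times and applying the sign gives 8*(3*s^2 - 18*s + 11)/(s^2 - 6*s + 25)^3.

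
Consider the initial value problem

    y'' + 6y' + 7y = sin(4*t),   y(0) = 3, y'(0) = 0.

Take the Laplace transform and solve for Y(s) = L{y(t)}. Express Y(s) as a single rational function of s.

Y(s) = (3*s^3 + 18*s^2 + 48*s + 292)/(s^4 + 6*s^3 + 23*s^2 + 96*s + 112)

Transform both sides with L{·}.
With L{y''} = s^2 Y - s·y(0) - y'(0) and L{y'} = sY - y(0), with y(0) = 3, y'(0) = 0: the LHS transforms to (s^2 + 6*s + 7)Y - (3*s + 18).
The right side is L{sin(4*t)} = 4/(s^2 + 16).
So (s^2 + 6*s + 7)Y = 4/(s^2 + 16) + (3*s + 18).
Solve for Y(s) and write it as one ratio of polynomials.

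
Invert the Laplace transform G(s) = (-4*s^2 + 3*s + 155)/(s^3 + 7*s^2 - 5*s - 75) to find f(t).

f(t) = -5*t*exp(-5*t) + 2*exp(3*t) - 6*exp(-5*t)

Factor the denominator: s^3 + 7*s^2 - 5*s - 75 = (s - 3)*(s + 5)^2.
Partial fraction decomposition gives [-6/(s + 5)] + [-5/(s + 5)^2] + [2/(s - 3)].
Invert each term: -6/(s + 5) ↔ -6e^(-5t); -5/(s + 5)^2 ↔ -5t·e^(-5t); 2/(s - 3) ↔ 2e^(3t).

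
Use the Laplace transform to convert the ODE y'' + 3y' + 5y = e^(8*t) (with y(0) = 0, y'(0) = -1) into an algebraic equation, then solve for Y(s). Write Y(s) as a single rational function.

Take the Laplace transform of both sides.
The derivative rules (L{y''} = s^2 Y - s·y(0) - y'(0) and L{y'} = sY - y(0), with y(0) = 0, y'(0) = -1) turn the left side into (s^2 + 3*s + 5)Y - (-1).
The right side is L{e^(8*t)} = 1/(s - 8).
So (s^2 + 3*s + 5)Y = 1/(s - 8) + (-1).
Divide through and combine into a single rational function.

Y(s) = (-s + 9)/(s^3 - 5*s^2 - 19*s - 40)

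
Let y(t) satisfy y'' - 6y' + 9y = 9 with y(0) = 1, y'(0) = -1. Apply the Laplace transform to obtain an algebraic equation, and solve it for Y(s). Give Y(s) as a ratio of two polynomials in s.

Take the Laplace transform of both sides.
Using L{y''} = s^2 Y - s·y(0) - y'(0) and L{y'} = sY - y(0), with y(0) = 1, y'(0) = -1, the left side becomes (s^2 - 6*s + 9)Y - (s - 7).
The right side is L{9} = 9/s.
So (s^2 - 6*s + 9)Y = 9/s + (s - 7).
Solve for Y(s) and write it as one ratio of polynomials.

Y(s) = (s^2 - 7*s + 9)/(s^3 - 6*s^2 + 9*s)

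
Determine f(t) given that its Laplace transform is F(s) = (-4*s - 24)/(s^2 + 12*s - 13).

Rewrite the denominator: s^2 + 12*s - 13 = (s + 6)^2 - 49.
The form in (s + 6) signals a first-shifting-theorem factor e^(-6t).
Since L{cosh(7t)} = s/(s^2 - 49), the inverse is e^(-6*t)*cosh(7*t), scaled by -4.

f(t) = -4*exp(-6*t)*cosh(7*t)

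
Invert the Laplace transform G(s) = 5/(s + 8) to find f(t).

f(t) = 5*exp(-8*t)

Since L{e^(-8t)} = 1/(s + 8), the inverse is exp(-8*t), scaled by 5.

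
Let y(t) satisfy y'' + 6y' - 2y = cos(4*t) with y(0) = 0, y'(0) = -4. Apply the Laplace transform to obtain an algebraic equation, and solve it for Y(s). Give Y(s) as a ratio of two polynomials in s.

Y(s) = (-4*s^2 + s - 64)/(s^4 + 6*s^3 + 14*s^2 + 96*s - 32)

Take the Laplace transform of both sides.
Using L{y''} = s^2 Y - s·y(0) - y'(0) and L{y'} = sY - y(0), with y(0) = 0, y'(0) = -4, the left side becomes (s^2 + 6*s - 2)Y - (-4).
The right side is L{cos(4*t)} = s/(s^2 + 16).
So (s^2 + 6*s - 2)Y = s/(s^2 + 16) + (-4).
Divide through and combine into a single rational function.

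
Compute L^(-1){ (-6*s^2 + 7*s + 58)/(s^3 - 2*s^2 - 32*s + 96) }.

Factor the denominator: s^3 - 2*s^2 - 32*s + 96 = (s - 4)^2*(s + 6).
Partial fraction decomposition gives [-4/(s - 4)] + [-1/(s - 4)^2] + [-2/(s + 6)].
Invert each term: -4/(s - 4) ↔ -4e^(4t); -1/(s - 4)^2 ↔ -t·e^(4t); -2/(s + 6) ↔ -2e^(-6t).

-t*exp(4*t) - 4*exp(4*t) - 2*exp(-6*t)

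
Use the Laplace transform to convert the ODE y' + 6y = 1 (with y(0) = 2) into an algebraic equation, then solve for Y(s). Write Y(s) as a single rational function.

Y(s) = (2*s + 1)/(s^2 + 6*s)

Transform both sides with L{·}.
The derivative rules (L{y'} = sY - y(0) = sY - 2) turn the left side into (s + 6)Y - (2).
The right side is L{1} = 1/s.
So (s + 6)Y = 1/s + (2).
Divide through and combine into a single rational function.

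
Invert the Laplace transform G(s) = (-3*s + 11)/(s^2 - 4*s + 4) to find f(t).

f(t) = 5*t*exp(2*t) - 3*exp(2*t)

Factor the denominator: s^2 - 4*s + 4 = (s - 2)^2.
Partial fraction decomposition gives [-3/(s - 2)] + [5/(s - 2)^2].
Invert each term: -3/(s - 2) ↔ -3e^(2t); 5/(s - 2)^2 ↔ 5t·e^(2t).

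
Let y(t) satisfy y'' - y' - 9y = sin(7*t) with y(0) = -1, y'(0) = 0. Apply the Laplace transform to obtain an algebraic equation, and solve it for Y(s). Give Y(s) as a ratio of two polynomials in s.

Y(s) = (-s^3 + s^2 - 49*s + 56)/(s^4 - s^3 + 40*s^2 - 49*s - 441)

Apply the Laplace transform to the equation.
The derivative rules (L{y''} = s^2 Y - s·y(0) - y'(0) and L{y'} = sY - y(0), with y(0) = -1, y'(0) = 0) turn the left side into (s^2 - s - 9)Y - (-s + 1).
The right side is L{sin(7*t)} = 7/(s^2 + 49).
So (s^2 - s - 9)Y = 7/(s^2 + 49) + (-s + 1).
Divide through and combine into a single rational function.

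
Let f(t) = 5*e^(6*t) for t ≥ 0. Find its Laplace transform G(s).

G(s) = 5/(s - 6)

L{5} = 5/s.
By the first shifting theorem, multiplying by e^(6t) replaces s with s - 6.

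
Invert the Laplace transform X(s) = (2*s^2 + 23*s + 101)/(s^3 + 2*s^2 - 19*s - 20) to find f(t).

f(t) = 5*exp(4*t) - 4*exp(-t) + exp(-5*t)

Factor the denominator: s^3 + 2*s^2 - 19*s - 20 = (s - 4)*(s + 1)*(s + 5).
Partial fraction decomposition gives [5/(s - 4)] + [1/(s + 5)] + [-4/(s + 1)].
Invert each term: 5/(s - 4) ↔ 5e^(4t); 1/(s + 5) ↔ e^(-5t); -4/(s + 1) ↔ -4e^(-t).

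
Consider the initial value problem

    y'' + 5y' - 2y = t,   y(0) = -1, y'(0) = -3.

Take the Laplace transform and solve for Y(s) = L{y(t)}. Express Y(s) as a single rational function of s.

Y(s) = (-s^3 - 8*s^2 + 1)/(s^4 + 5*s^3 - 2*s^2)

Apply the Laplace transform to the equation.
The derivative rules (L{y''} = s^2 Y - s·y(0) - y'(0) and L{y'} = sY - y(0), with y(0) = -1, y'(0) = -3) turn the left side into (s^2 + 5*s - 2)Y - (-s - 8).
The right side is L{t} = s^(-2).
So (s^2 + 5*s - 2)Y = s^(-2) + (-s - 8).
Divide through and combine into a single rational function.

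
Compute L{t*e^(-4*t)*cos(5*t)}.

L{cos(5t)} = s/(s^2 + 25).
Multiplying by e^(-4t) shifts s → s + 4, so L{e^(-4*t)*cos(5*t)} = (s + 4)/((s + 4)^2 + 25).
Then apply L{t·g(t)} = -d/ds[G(s)] with G(s) = (s + 4)/((s + 4)^2 + 25):
differentiating 1 time and applying the sign gives (s - 1)*(s + 9)/(s^2 + 8*s + 41)^2.

(s - 1)*(s + 9)/(s^2 + 8*s + 41)^2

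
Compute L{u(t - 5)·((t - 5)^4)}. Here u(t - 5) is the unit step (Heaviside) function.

By the second shifting theorem, L{u(t - c)·g(t - c)} = e^(-cs)·G(s) with c = 5 and G(s) = L{g(t)}.
L{t^4} = 4!/s^5 = 24/s^5.

24*exp(-5*s)/s^5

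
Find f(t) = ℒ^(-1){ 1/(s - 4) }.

f(t) = exp(4*t)

Since L{e^(4t)} = 1/(s - 4), the inverse is e^(4*t).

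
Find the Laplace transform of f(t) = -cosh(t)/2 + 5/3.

Apply the Laplace transform termwise.
L{5/3} = (5/3)/s; (-1/2)·[L{cosh(t)} = s/(s^2 - 1)].

-s/(2*(s^2 - 1)) + 5/(3*s)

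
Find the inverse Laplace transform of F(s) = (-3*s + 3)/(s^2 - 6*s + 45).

Complete the square in the denominator: s^2 - 6*s + 45 = (s - 3)^2 + 6^2.
Split the numerator to match: -3*s + 3 = -3·(s - 3) - 1·6.
Invert each term: -3·(s - 3)/((s - 3)^2 + 36) ↔ -3e^(3t)cos(6t); -1·6/((s - 3)^2 + 36) ↔ -e^(3t)sin(6t).

-exp(3*t)*sin(6*t) - 3*exp(3*t)*cos(6*t)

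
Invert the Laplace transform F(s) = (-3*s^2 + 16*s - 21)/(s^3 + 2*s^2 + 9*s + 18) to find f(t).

Factor the denominator: s^3 + 2*s^2 + 9*s + 18 = (s + 2)*(s^2 + 9).
Partial fraction decomposition gives [-5/(s + 2)] + [2*s/(s^2 + 9)] + [12/(s^2 + 9)].
Invert each term: -5/(s + 2) ↔ -5e^(-2t); 2·s/(s^2 + 9) ↔ 2cos(3t); 4·3/(s^2 + 9) ↔ 4sin(3t).

f(t) = 4*sin(3*t) + 2*cos(3*t) - 5*exp(-2*t)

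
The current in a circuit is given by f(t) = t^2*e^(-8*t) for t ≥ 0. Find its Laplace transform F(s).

F(s) = 2/(s + 8)^3

L{e^(-8t)} = 1/(s + 8).
Then apply L{t^2·g(t)} = (-1)^2 d^2/ds^2[G(s)] with G(s) = 1/(s + 8):
differentiating 2 times and applying the sign gives 2/(s + 8)^3.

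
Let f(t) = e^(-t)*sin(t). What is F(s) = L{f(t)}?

L{sin(t)} = 1/(s^2 + 1).
By the first shifting theorem, multiplying by e^(-t) replaces s with s + 1.

F(s) = 1/((s + 1)^2 + 1)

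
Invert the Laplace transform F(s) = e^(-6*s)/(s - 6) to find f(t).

The factor e^(-6s) signals a time shift by c = 6 (second shifting theorem).
L{e^(6t)} = 1/(s - 6), so L^-1{1/(s - 6)} = e^(6*t).
Hence the inverse is u(t - 6) times that function evaluated at t - 6.

f(t) = Heaviside(t - 6)*(exp(6*t - 36))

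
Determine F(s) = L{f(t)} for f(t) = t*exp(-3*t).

L{e^(-3t)} = 1/(s + 3).
Then apply L{t·g(t)} = -d/ds[G(s)] with G(s) = 1/(s + 3):
differentiating 1 time and applying the sign gives (s + 3)^(-2).

F(s) = (s + 3)^(-2)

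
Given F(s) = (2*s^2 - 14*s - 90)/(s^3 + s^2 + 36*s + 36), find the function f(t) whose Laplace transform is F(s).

f(t) = -3*sin(6*t) + 4*cos(6*t) - 2*exp(-t)

Factor the denominator: s^3 + s^2 + 36*s + 36 = (s + 1)*(s^2 + 36).
Partial fraction decomposition gives [-2/(s + 1)] + [4*s/(s^2 + 36)] + [-18/(s^2 + 36)].
Invert each term: -2/(s + 1) ↔ -2e^(-t); 4·s/(s^2 + 36) ↔ 4cos(6t); -3·6/(s^2 + 36) ↔ -3sin(6t).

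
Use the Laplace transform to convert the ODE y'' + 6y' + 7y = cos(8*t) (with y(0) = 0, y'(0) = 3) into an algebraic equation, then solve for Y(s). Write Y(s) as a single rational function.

Take the Laplace transform of both sides.
The derivative rules (L{y''} = s^2 Y - s·y(0) - y'(0) and L{y'} = sY - y(0), with y(0) = 0, y'(0) = 3) turn the left side into (s^2 + 6*s + 7)Y - (3).
The right side is L{cos(8*t)} = s/(s^2 + 64).
So (s^2 + 6*s + 7)Y = s/(s^2 + 64) + (3).
Divide through and combine into a single rational function.

Y(s) = (3*s^2 + s + 192)/(s^4 + 6*s^3 + 71*s^2 + 384*s + 448)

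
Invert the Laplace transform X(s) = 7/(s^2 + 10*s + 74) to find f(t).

f(t) = exp(-5*t)*sin(7*t)

Rewrite the denominator: s^2 + 10*s + 74 = (s + 5)^2 + 49.
The form in (s + 5) signals a first-shifting-theorem factor e^(-5t).
Since L{sin(7t)} = 7/(s^2 + 49), the inverse is e^(-5*t)*sin(7*t).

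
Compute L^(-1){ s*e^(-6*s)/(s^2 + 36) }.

Heaviside(t - 6)*(cos(6*t - 36))

The factor e^(-6s) signals a time shift by c = 6 (second shifting theorem).
L{cos(6t)} = s/(s^2 + 36), so L^-1{s/(s^2 + 36)} = cos(6*t).
Hence the inverse is u(t - 6) times that function evaluated at t - 6.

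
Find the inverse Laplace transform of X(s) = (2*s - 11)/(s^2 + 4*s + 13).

Complete the square in the denominator: s^2 + 4*s + 13 = (s + 2)^2 + 3^2.
Split the numerator to match: 2*s - 11 = 2·(s + 2) - 5·3.
Invert each term: 2·(s + 2)/((s + 2)^2 + 9) ↔ 2e^(-2t)cos(3t); -5·3/((s + 2)^2 + 9) ↔ -5e^(-2t)sin(3t).

-5*exp(-2*t)*sin(3*t) + 2*exp(-2*t)*cos(3*t)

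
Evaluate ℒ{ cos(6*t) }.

L{cos(6t)} = s/(s^2 + 36).

s/(s^2 + 36)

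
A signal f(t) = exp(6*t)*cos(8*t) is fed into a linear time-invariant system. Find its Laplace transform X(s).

L{cos(8t)} = s/(s^2 + 64).
By the first shifting theorem, multiplying by e^(6t) replaces s with s - 6.

X(s) = (s - 6)/((s - 6)^2 + 64)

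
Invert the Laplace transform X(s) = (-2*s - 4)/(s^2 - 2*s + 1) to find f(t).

Factor the denominator: s^2 - 2*s + 1 = (s - 1)^2.
Partial fraction decomposition gives [-2/(s - 1)] + [-6/(s - 1)^2].
Invert each term: -2/(s - 1) ↔ -2e^(t); -6/(s - 1)^2 ↔ -6t·e^(t).

f(t) = -6*t*exp(t) - 2*exp(t)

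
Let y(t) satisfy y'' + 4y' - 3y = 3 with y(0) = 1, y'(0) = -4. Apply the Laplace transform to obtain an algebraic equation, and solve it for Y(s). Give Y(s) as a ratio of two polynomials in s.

Take the Laplace transform of both sides.
Using L{y''} = s^2 Y - s·y(0) - y'(0) and L{y'} = sY - y(0), with y(0) = 1, y'(0) = -4, the left side becomes (s^2 + 4*s - 3)Y - (s).
The right side is L{3} = 3/s.
So (s^2 + 4*s - 3)Y = 3/s + (s).
Divide through and combine into a single rational function.

Y(s) = (s^2 + 3)/(s^3 + 4*s^2 - 3*s)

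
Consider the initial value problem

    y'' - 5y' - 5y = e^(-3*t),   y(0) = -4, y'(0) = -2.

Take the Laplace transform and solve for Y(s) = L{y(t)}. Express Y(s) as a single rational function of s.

Y(s) = (-4*s^2 + 6*s + 55)/(s^3 - 2*s^2 - 20*s - 15)

Take the Laplace transform of both sides.
Using L{y''} = s^2 Y - s·y(0) - y'(0) and L{y'} = sY - y(0), with y(0) = -4, y'(0) = -2, the left side becomes (s^2 - 5*s - 5)Y - (-4*s + 18).
The right side is L{e^(-3*t)} = 1/(s + 3).
So (s^2 - 5*s - 5)Y = 1/(s + 3) + (-4*s + 18).
Isolate Y and clear denominators.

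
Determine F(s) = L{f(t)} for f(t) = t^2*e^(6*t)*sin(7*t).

L{sin(7t)} = 7/(s^2 + 49).
Multiplying by e^(6t) shifts s → s - 6, so L{e^(6*t)*sin(7*t)} = 7/((s - 6)^2 + 49).
Then apply L{t^2·g(t)} = (-1)^2 d^2/ds^2[G(s)] with G(s) = 7/((s - 6)^2 + 49):
differentiating 2 times and applying the sign gives 14*(3*s^2 - 36*s + 59)/(s^2 - 12*s + 85)^3.

F(s) = 14*(3*s^2 - 36*s + 59)/(s^2 - 12*s + 85)^3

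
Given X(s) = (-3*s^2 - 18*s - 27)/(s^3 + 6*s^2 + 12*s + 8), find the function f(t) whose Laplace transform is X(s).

Factor the denominator: s^3 + 6*s^2 + 12*s + 8 = (s + 2)^3.
Partial fraction decomposition gives [-3/(s + 2)] + [-6/(s + 2)^2] + [-3/(s + 2)^3].
Invert each term: -3/(s + 2) ↔ -3e^(-2t); -6/(s + 2)^2 ↔ -6t·e^(-2t); -3/(s + 2)^3 ↔ (-3/2)t^2·e^(-2t).

f(t) = -3*t^2*exp(-2*t)/2 - 6*t*exp(-2*t) - 3*exp(-2*t)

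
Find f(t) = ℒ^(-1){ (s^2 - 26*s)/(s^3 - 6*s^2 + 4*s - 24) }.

f(t) = -3*exp(6*t) - sin(2*t) + 4*cos(2*t)

Factor the denominator: s^3 - 6*s^2 + 4*s - 24 = (s - 6)*(s^2 + 4).
Partial fraction decomposition gives [-3/(s - 6)] + [4*s/(s^2 + 4)] + [-2/(s^2 + 4)].
Invert each term: -3/(s - 6) ↔ -3e^(6t); 4·s/(s^2 + 4) ↔ 4cos(2t); -1·2/(s^2 + 4) ↔ -sin(2t).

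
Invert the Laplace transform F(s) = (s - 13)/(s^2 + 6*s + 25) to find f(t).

Complete the square in the denominator: s^2 + 6*s + 25 = (s + 3)^2 + 4^2.
Split the numerator to match: s - 13 = 1·(s + 3) - 4·4.
Invert each term: 1·(s + 3)/((s + 3)^2 + 16) ↔ e^(-3t)cos(4t); -4·4/((s + 3)^2 + 16) ↔ -4e^(-3t)sin(4t).

f(t) = -4*exp(-3*t)*sin(4*t) + exp(-3*t)*cos(4*t)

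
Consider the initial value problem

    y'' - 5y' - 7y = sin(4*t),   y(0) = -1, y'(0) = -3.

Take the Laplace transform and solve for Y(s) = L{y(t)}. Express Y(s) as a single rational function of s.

Laplace-transform each side.
The derivative rules (L{y''} = s^2 Y - s·y(0) - y'(0) and L{y'} = sY - y(0), with y(0) = -1, y'(0) = -3) turn the left side into (s^2 - 5*s - 7)Y - (-s + 2).
The right side is L{sin(4*t)} = 4/(s^2 + 16).
So (s^2 - 5*s - 7)Y = 4/(s^2 + 16) + (-s + 2).
Solve for Y(s) and write it as one ratio of polynomials.

Y(s) = (-s^3 + 2*s^2 - 16*s + 36)/(s^4 - 5*s^3 + 9*s^2 - 80*s - 112)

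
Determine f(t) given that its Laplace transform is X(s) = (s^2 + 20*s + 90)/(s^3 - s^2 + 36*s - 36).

f(t) = 3*exp(t) + 3*sin(6*t) - 2*cos(6*t)

Factor the denominator: s^3 - s^2 + 36*s - 36 = (s - 1)*(s^2 + 36).
Partial fraction decomposition gives [3/(s - 1)] + [-2*s/(s^2 + 36)] + [18/(s^2 + 36)].
Invert each term: 3/(s - 1) ↔ 3e^(t); -2·s/(s^2 + 36) ↔ -2cos(6t); 3·6/(s^2 + 36) ↔ 3sin(6t).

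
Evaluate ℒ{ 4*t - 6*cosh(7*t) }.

-6*s/(s^2 - 49) + 4/s^2

Apply the Laplace transform termwise.
(-6)·[L{cosh(7t)} = s/(s^2 - 49)]; (4)·[L{t} = 1!/s^2 = 1/s^2].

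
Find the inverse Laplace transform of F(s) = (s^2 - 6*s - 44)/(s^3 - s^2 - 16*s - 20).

Factor the denominator: s^3 - s^2 - 16*s - 20 = (s - 5)*(s + 2)^2.
Partial fraction decomposition gives [2/(s + 2)] + [4/(s + 2)^2] + [-1/(s - 5)].
Invert each term: 2/(s + 2) ↔ 2e^(-2t); 4/(s + 2)^2 ↔ 4t·e^(-2t); -1/(s - 5) ↔ -e^(5t).

4*t*exp(-2*t) - exp(5*t) + 2*exp(-2*t)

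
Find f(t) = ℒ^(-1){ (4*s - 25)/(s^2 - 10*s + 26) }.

Complete the square in the denominator: s^2 - 10*s + 26 = (s - 5)^2 + 1^2.
Split the numerator to match: 4*s - 25 = 4·(s - 5) - 5·1.
Invert each term: 4·(s - 5)/((s - 5)^2 + 1) ↔ 4e^(5t)cos(t); -5·1/((s - 5)^2 + 1) ↔ -5e^(5t)sin(t).

f(t) = -5*exp(5*t)*sin(t) + 4*exp(5*t)*cos(t)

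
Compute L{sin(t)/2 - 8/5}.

1/(2*(s^2 + 1)) - 8/(5*s)

By linearity of the Laplace transform, transform each term separately.
(1/2)·[L{sin(t)} = 1/(s^2 + 1)]; L{-8/5} = (-8/5)/s.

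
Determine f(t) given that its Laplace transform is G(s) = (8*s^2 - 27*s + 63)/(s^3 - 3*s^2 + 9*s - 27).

Factor the denominator: s^3 - 3*s^2 + 9*s - 27 = (s - 3)*(s^2 + 9).
Partial fraction decomposition gives [3/(s - 3)] + [5*s/(s^2 + 9)] + [-12/(s^2 + 9)].
Invert each term: 3/(s - 3) ↔ 3e^(3t); 5·s/(s^2 + 9) ↔ 5cos(3t); -4·3/(s^2 + 9) ↔ -4sin(3t).

f(t) = 3*exp(3*t) - 4*sin(3*t) + 5*cos(3*t)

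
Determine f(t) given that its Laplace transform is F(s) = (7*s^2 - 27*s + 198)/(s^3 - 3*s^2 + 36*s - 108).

Factor the denominator: s^3 - 3*s^2 + 36*s - 108 = (s - 3)*(s^2 + 36).
Partial fraction decomposition gives [4/(s - 3)] + [3*s/(s^2 + 36)] + [-18/(s^2 + 36)].
Invert each term: 4/(s - 3) ↔ 4e^(3t); 3·s/(s^2 + 36) ↔ 3cos(6t); -3·6/(s^2 + 36) ↔ -3sin(6t).

f(t) = 4*exp(3*t) - 3*sin(6*t) + 3*cos(6*t)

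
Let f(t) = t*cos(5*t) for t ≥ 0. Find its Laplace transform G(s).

G(s) = (s - 5)*(s + 5)/(s^2 + 25)^2

L{cos(5t)} = s/(s^2 + 25).
Then apply L{t·g(t)} = -d/ds[H(s)] with H(s) = s/(s^2 + 25):
differentiating 1 time and applying the sign gives (s - 5)*(s + 5)/(s^2 + 25)^2.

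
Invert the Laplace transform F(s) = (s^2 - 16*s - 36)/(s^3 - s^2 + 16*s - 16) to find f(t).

Factor the denominator: s^3 - s^2 + 16*s - 16 = (s - 1)*(s^2 + 16).
Partial fraction decomposition gives [-3/(s - 1)] + [4*s/(s^2 + 16)] + [-12/(s^2 + 16)].
Invert each term: -3/(s - 1) ↔ -3e^(t); 4·s/(s^2 + 16) ↔ 4cos(4t); -3·4/(s^2 + 16) ↔ -3sin(4t).

f(t) = -3*exp(t) - 3*sin(4*t) + 4*cos(4*t)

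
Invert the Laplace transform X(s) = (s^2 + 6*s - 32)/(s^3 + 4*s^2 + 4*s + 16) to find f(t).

Factor the denominator: s^3 + 4*s^2 + 4*s + 16 = (s + 4)*(s^2 + 4).
Partial fraction decomposition gives [-2/(s + 4)] + [3*s/(s^2 + 4)] + [-6/(s^2 + 4)].
Invert each term: -2/(s + 4) ↔ -2e^(-4t); 3·s/(s^2 + 4) ↔ 3cos(2t); -3·2/(s^2 + 4) ↔ -3sin(2t).

f(t) = -3*sin(2*t) + 3*cos(2*t) - 2*exp(-4*t)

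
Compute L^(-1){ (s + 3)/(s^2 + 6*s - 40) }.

Rewrite the denominator: s^2 + 6*s - 40 = (s + 3)^2 - 49.
The form in (s + 3) signals a first-shifting-theorem factor e^(-3t).
Since L{cosh(7t)} = s/(s^2 - 49), the inverse is exp(-3*t)*cosh(7*t).

exp(-3*t)*cosh(7*t)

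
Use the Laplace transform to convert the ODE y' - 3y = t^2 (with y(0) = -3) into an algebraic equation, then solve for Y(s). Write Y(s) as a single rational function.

Take the Laplace transform of both sides.
With L{y'} = sY - y(0) = sY - (-3): the LHS transforms to (s - 3)Y - (-3).
The right side is L{t^2} = 2/s^3.
So (s - 3)Y = 2/s^3 + (-3).
Solve for Y(s) and write it as one ratio of polynomials.

Y(s) = (-3*s^3 + 2)/(s^4 - 3*s^3)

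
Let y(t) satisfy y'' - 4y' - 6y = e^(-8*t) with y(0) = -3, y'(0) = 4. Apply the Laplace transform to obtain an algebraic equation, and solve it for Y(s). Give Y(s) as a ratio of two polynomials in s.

Y(s) = (-3*s^2 - 8*s + 129)/(s^3 + 4*s^2 - 38*s - 48)

Transform both sides with L{·}.
With L{y''} = s^2 Y - s·y(0) - y'(0) and L{y'} = sY - y(0), with y(0) = -3, y'(0) = 4: the LHS transforms to (s^2 - 4*s - 6)Y - (-3*s + 16).
The right side is L{e^(-8*t)} = 1/(s + 8).
So (s^2 - 4*s - 6)Y = 1/(s + 8) + (-3*s + 16).
Solve for Y(s) and write it as one ratio of polynomials.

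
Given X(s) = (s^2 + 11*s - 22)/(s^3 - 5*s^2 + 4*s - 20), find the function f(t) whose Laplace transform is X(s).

Factor the denominator: s^3 - 5*s^2 + 4*s - 20 = (s - 5)*(s^2 + 4).
Partial fraction decomposition gives [2/(s - 5)] + [-s/(s^2 + 4)] + [6/(s^2 + 4)].
Invert each term: 2/(s - 5) ↔ 2e^(5t); -1·s/(s^2 + 4) ↔ -cos(2t); 3·2/(s^2 + 4) ↔ 3sin(2t).

f(t) = 2*exp(5*t) + 3*sin(2*t) - cos(2*t)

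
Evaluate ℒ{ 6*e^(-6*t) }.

6/(s + 6)

L{6} = 6/s.
By the first shifting theorem, multiplying by e^(-6t) replaces s with s + 6.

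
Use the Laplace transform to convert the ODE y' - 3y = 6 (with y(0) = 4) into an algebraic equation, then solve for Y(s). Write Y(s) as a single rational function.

Transform both sides with L{·}.
Using L{y'} = sY - y(0) = sY - 4, the left side becomes (s - 3)Y - (4).
The right side is L{6} = 6/s.
So (s - 3)Y = 6/s + (4).
Isolate Y and clear denominators.

Y(s) = (4*s + 6)/(s^2 - 3*s)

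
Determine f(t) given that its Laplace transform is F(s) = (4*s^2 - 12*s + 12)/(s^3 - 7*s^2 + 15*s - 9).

f(t) = 6*t*exp(3*t) + 3*exp(3*t) + exp(t)

Factor the denominator: s^3 - 7*s^2 + 15*s - 9 = (s - 3)^2*(s - 1).
Partial fraction decomposition gives [3/(s - 3)] + [6/(s - 3)^2] + [1/(s - 1)].
Invert each term: 3/(s - 3) ↔ 3e^(3t); 6/(s - 3)^2 ↔ 6t·e^(3t); 1/(s - 1) ↔ e^(t).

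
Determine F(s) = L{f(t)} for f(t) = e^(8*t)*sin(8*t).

L{sin(8t)} = 8/(s^2 + 64).
By the first shifting theorem, multiplying by e^(8t) replaces s with s - 8.

F(s) = 8/((s - 8)^2 + 64)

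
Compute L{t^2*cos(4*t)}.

L{cos(4t)} = s/(s^2 + 16).
Then apply L{t^2·g(t)} = (-1)^2 d^2/ds^2[G(s)] with G(s) = s/(s^2 + 16):
differentiating 2 times and applying the sign gives 2*s*(s^2 - 48)/(s^2 + 16)^3.

2*s*(s^2 - 48)/(s^2 + 16)^3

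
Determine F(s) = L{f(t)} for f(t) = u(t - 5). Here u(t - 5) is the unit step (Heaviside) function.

F(s) = exp(-5*s)/s

By the second shifting theorem, L{u(t - c)·g(t - c)} = e^(-cs)·G(s) with c = 5 and G(s) = L{g(t)}.
L{1} = 1/s.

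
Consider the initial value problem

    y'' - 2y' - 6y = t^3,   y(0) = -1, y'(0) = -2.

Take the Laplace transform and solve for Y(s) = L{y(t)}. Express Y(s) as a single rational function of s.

Y(s) = (-s^5 + 6)/(s^6 - 2*s^5 - 6*s^4)

Laplace-transform each side.
The derivative rules (L{y''} = s^2 Y - s·y(0) - y'(0) and L{y'} = sY - y(0), with y(0) = -1, y'(0) = -2) turn the left side into (s^2 - 2*s - 6)Y - (-s).
The right side is L{t^3} = 6/s^4.
So (s^2 - 2*s - 6)Y = 6/s^4 + (-s).
Isolate Y and clear denominators.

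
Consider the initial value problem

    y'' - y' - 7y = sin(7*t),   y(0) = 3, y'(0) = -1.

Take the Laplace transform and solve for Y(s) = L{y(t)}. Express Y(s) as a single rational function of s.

Y(s) = (3*s^3 - 4*s^2 + 147*s - 189)/(s^4 - s^3 + 42*s^2 - 49*s - 343)

Laplace-transform each side.
With L{y''} = s^2 Y - s·y(0) - y'(0) and L{y'} = sY - y(0), with y(0) = 3, y'(0) = -1: the LHS transforms to (s^2 - s - 7)Y - (3*s - 4).
The right side is L{sin(7*t)} = 7/(s^2 + 49).
So (s^2 - s - 7)Y = 7/(s^2 + 49) + (3*s - 4).
Solve for Y(s) and write it as one ratio of polynomials.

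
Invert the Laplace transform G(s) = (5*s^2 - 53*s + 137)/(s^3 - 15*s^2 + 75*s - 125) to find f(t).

Factor the denominator: s^3 - 15*s^2 + 75*s - 125 = (s - 5)^3.
Partial fraction decomposition gives [5/(s - 5)] + [-3/(s - 5)^2] + [-3/(s - 5)^3].
Invert each term: 5/(s - 5) ↔ 5e^(5t); -3/(s - 5)^2 ↔ -3t·e^(5t); -3/(s - 5)^3 ↔ (-3/2)t^2·e^(5t).

f(t) = -3*t^2*exp(5*t)/2 - 3*t*exp(5*t) + 5*exp(5*t)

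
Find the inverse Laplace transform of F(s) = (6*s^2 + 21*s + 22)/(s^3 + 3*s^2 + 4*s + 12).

3*sin(2*t) + 5*cos(2*t) + exp(-3*t)

Factor the denominator: s^3 + 3*s^2 + 4*s + 12 = (s + 3)*(s^2 + 4).
Partial fraction decomposition gives [1/(s + 3)] + [5*s/(s^2 + 4)] + [6/(s^2 + 4)].
Invert each term: 1/(s + 3) ↔ e^(-3t); 5·s/(s^2 + 4) ↔ 5cos(2t); 3·2/(s^2 + 4) ↔ 3sin(2t).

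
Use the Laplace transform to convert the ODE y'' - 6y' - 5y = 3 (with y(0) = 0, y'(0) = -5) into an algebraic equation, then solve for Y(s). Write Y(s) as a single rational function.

Y(s) = (-5*s + 3)/(s^3 - 6*s^2 - 5*s)

Transform both sides with L{·}.
The derivative rules (L{y''} = s^2 Y - s·y(0) - y'(0) and L{y'} = sY - y(0), with y(0) = 0, y'(0) = -5) turn the left side into (s^2 - 6*s - 5)Y - (-5).
The right side is L{3} = 3/s.
So (s^2 - 6*s - 5)Y = 3/s + (-5).
Divide through and combine into a single rational function.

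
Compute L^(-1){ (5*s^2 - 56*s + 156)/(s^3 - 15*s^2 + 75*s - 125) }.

t^2*exp(5*t)/2 - 6*t*exp(5*t) + 5*exp(5*t)

Factor the denominator: s^3 - 15*s^2 + 75*s - 125 = (s - 5)^3.
Partial fraction decomposition gives [5/(s - 5)] + [-6/(s - 5)^2] + [(s - 5)^(-3)].
Invert each term: 5/(s - 5) ↔ 5e^(5t); -6/(s - 5)^2 ↔ -6t·e^(5t); 1/(s - 5)^3 ↔ (1/2)t^2·e^(5t).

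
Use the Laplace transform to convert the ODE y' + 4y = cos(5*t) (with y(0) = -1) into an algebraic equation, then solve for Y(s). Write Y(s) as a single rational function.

Y(s) = (-s^2 + s - 25)/(s^3 + 4*s^2 + 25*s + 100)

Take the Laplace transform of both sides.
Using L{y'} = sY - y(0) = sY - (-1), the left side becomes (s + 4)Y - (-1).
The right side is L{cos(5*t)} = s/(s^2 + 25).
So (s + 4)Y = s/(s^2 + 25) + (-1).
Isolate Y and clear denominators.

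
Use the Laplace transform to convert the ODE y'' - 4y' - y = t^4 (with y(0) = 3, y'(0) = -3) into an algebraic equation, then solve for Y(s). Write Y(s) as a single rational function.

Apply the Laplace transform to the equation.
Using L{y''} = s^2 Y - s·y(0) - y'(0) and L{y'} = sY - y(0), with y(0) = 3, y'(0) = -3, the left side becomes (s^2 - 4*s - 1)Y - (3*s - 15).
The right side is L{t^4} = 24/s^5.
So (s^2 - 4*s - 1)Y = 24/s^5 + (3*s - 15).
Solve for Y(s) and write it as one ratio of polynomials.

Y(s) = (3*s^6 - 15*s^5 + 24)/(s^7 - 4*s^6 - s^5)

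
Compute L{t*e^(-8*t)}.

(s + 8)^(-2)

L{e^(-8t)} = 1/(s + 8).
Then apply L{t·g(t)} = -d/ds[G(s)] with G(s) = 1/(s + 8):
differentiating 1 time and applying the sign gives (s + 8)^(-2).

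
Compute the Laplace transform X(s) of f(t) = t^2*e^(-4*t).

L{e^(-4t)} = 1/(s + 4).
Then apply L{t^2·g(t)} = (-1)^2 d^2/ds^2[G(s)] with G(s) = 1/(s + 4):
differentiating 2 times and applying the sign gives 2/(s + 4)^3.

X(s) = 2/(s + 4)^3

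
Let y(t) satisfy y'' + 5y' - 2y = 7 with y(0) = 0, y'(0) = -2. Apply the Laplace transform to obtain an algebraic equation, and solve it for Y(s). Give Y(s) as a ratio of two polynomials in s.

Y(s) = (-2*s + 7)/(s^3 + 5*s^2 - 2*s)

Transform both sides with L{·}.
Using L{y''} = s^2 Y - s·y(0) - y'(0) and L{y'} = sY - y(0), with y(0) = 0, y'(0) = -2, the left side becomes (s^2 + 5*s - 2)Y - (-2).
The right side is L{7} = 7/s.
So (s^2 + 5*s - 2)Y = 7/s + (-2).
Divide through and combine into a single rational function.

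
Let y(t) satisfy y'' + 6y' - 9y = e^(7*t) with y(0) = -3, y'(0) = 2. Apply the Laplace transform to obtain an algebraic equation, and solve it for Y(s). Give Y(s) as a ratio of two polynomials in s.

Y(s) = (-3*s^2 + 5*s + 113)/(s^3 - s^2 - 51*s + 63)

Apply the Laplace transform to the equation.
With L{y''} = s^2 Y - s·y(0) - y'(0) and L{y'} = sY - y(0), with y(0) = -3, y'(0) = 2: the LHS transforms to (s^2 + 6*s - 9)Y - (-3*s - 16).
The right side is L{e^(7*t)} = 1/(s - 7).
So (s^2 + 6*s - 9)Y = 1/(s - 7) + (-3*s - 16).
Divide through and combine into a single rational function.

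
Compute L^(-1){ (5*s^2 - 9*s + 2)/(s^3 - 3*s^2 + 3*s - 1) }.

Factor the denominator: s^3 - 3*s^2 + 3*s - 1 = (s - 1)^3.
Partial fraction decomposition gives [5/(s - 1)] + [(s - 1)^(-2)] + [-2/(s - 1)^3].
Invert each term: 5/(s - 1) ↔ 5e^(t); 1/(s - 1)^2 ↔ t·e^(t); -2/(s - 1)^3 ↔ (-1)t^2·e^(t).

-t^2*exp(t) + t*exp(t) + 5*exp(t)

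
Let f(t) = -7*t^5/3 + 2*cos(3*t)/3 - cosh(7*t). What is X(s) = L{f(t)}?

By linearity of the Laplace transform, transform each term separately.
(-1)·[L{cosh(7t)} = s/(s^2 - 49)]; (2/3)·[L{cos(3t)} = s/(s^2 + 9)]; (-7/3)·[L{t^5} = 5!/s^6 = 120/s^6].

X(s) = 2*s/(3*(s^2 + 9)) - s/(s^2 - 49) - 280/s^6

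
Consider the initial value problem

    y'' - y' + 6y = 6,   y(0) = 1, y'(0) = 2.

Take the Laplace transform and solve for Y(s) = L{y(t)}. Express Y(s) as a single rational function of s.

Y(s) = (s^2 + s + 6)/(s^3 - s^2 + 6*s)

Apply the Laplace transform to the equation.
With L{y''} = s^2 Y - s·y(0) - y'(0) and L{y'} = sY - y(0), with y(0) = 1, y'(0) = 2: the LHS transforms to (s^2 - s + 6)Y - (s + 1).
The right side is L{6} = 6/s.
So (s^2 - s + 6)Y = 6/s + (s + 1).
Solve for Y(s) and write it as one ratio of polynomials.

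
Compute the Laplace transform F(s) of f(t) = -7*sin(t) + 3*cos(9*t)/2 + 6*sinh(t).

F(s) = 3*s/(2*(s^2 + 81)) - 7/(s^2 + 1) + 6/(s^2 - 1)

By linearity of the Laplace transform, transform each term separately.
(3/2)·[L{cos(9t)} = s/(s^2 + 81)]; (6)·[L{sinh(t)} = 1/(s^2 - 1)]; (-7)·[L{sin(t)} = 1/(s^2 + 1)].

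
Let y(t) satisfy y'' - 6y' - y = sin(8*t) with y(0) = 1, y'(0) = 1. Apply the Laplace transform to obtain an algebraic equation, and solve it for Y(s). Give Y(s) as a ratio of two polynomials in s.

Y(s) = (s^3 - 5*s^2 + 64*s - 312)/(s^4 - 6*s^3 + 63*s^2 - 384*s - 64)

Take the Laplace transform of both sides.
Using L{y''} = s^2 Y - s·y(0) - y'(0) and L{y'} = sY - y(0), with y(0) = 1, y'(0) = 1, the left side becomes (s^2 - 6*s - 1)Y - (s - 5).
The right side is L{sin(8*t)} = 8/(s^2 + 64).
So (s^2 - 6*s - 1)Y = 8/(s^2 + 64) + (s - 5).
Isolate Y and clear denominators.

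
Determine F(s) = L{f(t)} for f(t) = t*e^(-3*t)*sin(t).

F(s) = 2*(s + 3)/(s^2 + 6*s + 10)^2

L{sin(t)} = 1/(s^2 + 1).
Multiplying by e^(-3t) shifts s → s + 3, so L{e^(-3*t)*sin(t)} = 1/((s + 3)^2 + 1).
Then apply L{t·g(t)} = -d/ds[G(s)] with G(s) = 1/((s + 3)^2 + 1):
differentiating 1 time and applying the sign gives 2*(s + 3)/(s^2 + 6*s + 10)^2.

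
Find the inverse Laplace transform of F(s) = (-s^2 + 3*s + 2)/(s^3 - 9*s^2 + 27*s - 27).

Factor the denominator: s^3 - 9*s^2 + 27*s - 27 = (s - 3)^3.
Partial fraction decomposition gives [-1/(s - 3)] + [-3/(s - 3)^2] + [2/(s - 3)^3].
Invert each term: -1/(s - 3) ↔ -e^(3t); -3/(s - 3)^2 ↔ -3t·e^(3t); 2/(s - 3)^3 ↔ (1)t^2·e^(3t).

t^2*exp(3*t) - 3*t*exp(3*t) - exp(3*t)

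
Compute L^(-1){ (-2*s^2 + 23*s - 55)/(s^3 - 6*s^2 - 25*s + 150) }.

Factor the denominator: s^3 - 6*s^2 - 25*s + 150 = (s - 6)*(s - 5)*(s + 5).
Partial fraction decomposition gives [1/(s - 6)] + [-1/(s - 5)] + [-2/(s + 5)].
Invert each term: 1/(s - 6) ↔ e^(6t); -1/(s - 5) ↔ -e^(5t); -2/(s + 5) ↔ -2e^(-5t).

exp(6*t) - exp(5*t) - 2*exp(-5*t)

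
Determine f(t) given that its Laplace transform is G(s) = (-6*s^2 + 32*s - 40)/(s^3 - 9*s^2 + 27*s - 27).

Factor the denominator: s^3 - 9*s^2 + 27*s - 27 = (s - 3)^3.
Partial fraction decomposition gives [-6/(s - 3)] + [-4/(s - 3)^2] + [2/(s - 3)^3].
Invert each term: -6/(s - 3) ↔ -6e^(3t); -4/(s - 3)^2 ↔ -4t·e^(3t); 2/(s - 3)^3 ↔ (1)t^2·e^(3t).

f(t) = t^2*exp(3*t) - 4*t*exp(3*t) - 6*exp(3*t)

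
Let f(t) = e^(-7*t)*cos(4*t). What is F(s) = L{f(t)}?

L{cos(4t)} = s/(s^2 + 16).
By the first shifting theorem, multiplying by e^(-7t) replaces s with s + 7.

F(s) = (s + 7)/((s + 7)^2 + 16)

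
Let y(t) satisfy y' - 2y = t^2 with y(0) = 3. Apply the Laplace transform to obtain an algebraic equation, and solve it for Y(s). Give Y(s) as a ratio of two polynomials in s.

Y(s) = (3*s^3 + 2)/(s^4 - 2*s^3)

Laplace-transform each side.
With L{y'} = sY - y(0) = sY - 3: the LHS transforms to (s - 2)Y - (3).
The right side is L{t^2} = 2/s^3.
So (s - 2)Y = 2/s^3 + (3).
Divide through and combine into a single rational function.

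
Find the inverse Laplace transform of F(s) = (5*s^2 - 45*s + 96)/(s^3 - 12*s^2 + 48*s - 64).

Factor the denominator: s^3 - 12*s^2 + 48*s - 64 = (s - 4)^3.
Partial fraction decomposition gives [5/(s - 4)] + [-5/(s - 4)^2] + [-4/(s - 4)^3].
Invert each term: 5/(s - 4) ↔ 5e^(4t); -5/(s - 4)^2 ↔ -5t·e^(4t); -4/(s - 4)^3 ↔ (-2)t^2·e^(4t).

-2*t^2*exp(4*t) - 5*t*exp(4*t) + 5*exp(4*t)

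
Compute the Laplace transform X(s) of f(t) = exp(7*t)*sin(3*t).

X(s) = 3/((s - 7)^2 + 9)

L{sin(3t)} = 3/(s^2 + 9).
By the first shifting theorem, multiplying by e^(7t) replaces s with s - 7.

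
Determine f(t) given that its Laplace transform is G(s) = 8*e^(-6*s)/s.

The factor e^(-6s) signals a time shift by c = 6 (second shifting theorem).
L{8} = 8/s, so L^-1{8/s} = 8.
Hence the inverse is u(t - 6) times that function evaluated at t - 6.

f(t) = Heaviside(t - 6)*(8)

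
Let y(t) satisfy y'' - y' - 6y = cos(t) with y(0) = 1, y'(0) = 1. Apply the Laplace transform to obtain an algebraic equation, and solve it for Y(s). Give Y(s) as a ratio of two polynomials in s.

Laplace-transform each side.
The derivative rules (L{y''} = s^2 Y - s·y(0) - y'(0) and L{y'} = sY - y(0), with y(0) = 1, y'(0) = 1) turn the left side into (s^2 - s - 6)Y - (s).
The right side is L{cos(t)} = s/(s^2 + 1).
So (s^2 - s - 6)Y = s/(s^2 + 1) + (s).
Solve for Y(s) and write it as one ratio of polynomials.

Y(s) = (s^3 + 2*s)/(s^4 - s^3 - 5*s^2 - s - 6)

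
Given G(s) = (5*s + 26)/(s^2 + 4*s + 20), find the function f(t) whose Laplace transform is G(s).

Complete the square in the denominator: s^2 + 4*s + 20 = (s + 2)^2 + 4^2.
Split the numerator to match: 5*s + 26 = 5·(s + 2) + 4·4.
Invert each term: 5·(s + 2)/((s + 2)^2 + 16) ↔ 5e^(-2t)cos(4t); 4·4/((s + 2)^2 + 16) ↔ 4e^(-2t)sin(4t).

f(t) = 4*exp(-2*t)*sin(4*t) + 5*exp(-2*t)*cos(4*t)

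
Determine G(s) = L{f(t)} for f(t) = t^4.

L{t^4} = 4!/s^5 = 24/s^5.

G(s) = 24/s^5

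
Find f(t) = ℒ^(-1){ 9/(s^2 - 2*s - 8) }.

f(t) = 3*exp(t)*sinh(3*t)

Rewrite the denominator: s^2 - 2*s - 8 = (s - 1)^2 - 9.
The form in (s - 1) signals a first-shifting-theorem factor e^(t).
Since L{sinh(3t)} = 3/(s^2 - 9), the inverse is exp(t)*sinh(3*t), scaled by 3.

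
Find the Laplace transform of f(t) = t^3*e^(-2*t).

6/(s + 2)^4

L{t^3} = 3!/s^4 = 6/s^4.
By the first shifting theorem, multiplying by e^(-2t) replaces s with s + 2.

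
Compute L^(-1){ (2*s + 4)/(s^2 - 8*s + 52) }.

Complete the square in the denominator: s^2 - 8*s + 52 = (s - 4)^2 + 6^2.
Split the numerator to match: 2*s + 4 = 2·(s - 4) + 2·6.
Invert each term: 2·(s - 4)/((s - 4)^2 + 36) ↔ 2e^(4t)cos(6t); 2·6/((s - 4)^2 + 36) ↔ 2e^(4t)sin(6t).

2*exp(4*t)*sin(6*t) + 2*exp(4*t)*cos(6*t)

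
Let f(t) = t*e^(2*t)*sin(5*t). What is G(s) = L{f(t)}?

L{sin(5t)} = 5/(s^2 + 25).
Multiplying by e^(2t) shifts s → s - 2, so L{e^(2*t)*sin(5*t)} = 5/((s - 2)^2 + 25).
Then apply L{t·g(t)} = -d/ds[H(s)] with H(s) = 5/((s - 2)^2 + 25):
differentiating 1 time and applying the sign gives 10*(s - 2)/(s^2 - 4*s + 29)^2.

G(s) = 10*(s - 2)/(s^2 - 4*s + 29)^2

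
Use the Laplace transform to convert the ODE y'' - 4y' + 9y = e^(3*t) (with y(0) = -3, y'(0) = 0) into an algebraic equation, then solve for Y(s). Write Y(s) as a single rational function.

Apply the Laplace transform to the equation.
The derivative rules (L{y''} = s^2 Y - s·y(0) - y'(0) and L{y'} = sY - y(0), with y(0) = -3, y'(0) = 0) turn the left side into (s^2 - 4*s + 9)Y - (-3*s + 12).
The right side is L{e^(3*t)} = 1/(s - 3).
So (s^2 - 4*s + 9)Y = 1/(s - 3) + (-3*s + 12).
Isolate Y and clear denominators.

Y(s) = (-3*s^2 + 21*s - 35)/(s^3 - 7*s^2 + 21*s - 27)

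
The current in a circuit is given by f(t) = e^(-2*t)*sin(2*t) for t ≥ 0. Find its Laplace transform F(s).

F(s) = 2/((s + 2)^2 + 4)

L{sin(2t)} = 2/(s^2 + 4).
By the first shifting theorem, multiplying by e^(-2t) replaces s with s + 2.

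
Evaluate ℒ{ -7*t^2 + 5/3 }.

5/(3*s) - 14/s^3

Apply the Laplace transform termwise.
L{5/3} = (5/3)/s; (-7)·[L{t^2} = 2!/s^3 = 2/s^3].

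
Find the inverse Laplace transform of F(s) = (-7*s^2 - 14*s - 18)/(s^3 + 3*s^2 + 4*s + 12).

-sin(2*t) - 4*cos(2*t) - 3*exp(-3*t)

Factor the denominator: s^3 + 3*s^2 + 4*s + 12 = (s + 3)*(s^2 + 4).
Partial fraction decomposition gives [-3/(s + 3)] + [-4*s/(s^2 + 4)] + [-2/(s^2 + 4)].
Invert each term: -3/(s + 3) ↔ -3e^(-3t); -4·s/(s^2 + 4) ↔ -4cos(2t); -1·2/(s^2 + 4) ↔ -sin(2t).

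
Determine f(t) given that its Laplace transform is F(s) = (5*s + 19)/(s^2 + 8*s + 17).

f(t) = -exp(-4*t)*sin(t) + 5*exp(-4*t)*cos(t)

Complete the square in the denominator: s^2 + 8*s + 17 = (s + 4)^2 + 1^2.
Split the numerator to match: 5*s + 19 = 5·(s + 4) - 1·1.
Invert each term: 5·(s + 4)/((s + 4)^2 + 1) ↔ 5e^(-4t)cos(t); -1·1/((s + 4)^2 + 1) ↔ -e^(-4t)sin(t).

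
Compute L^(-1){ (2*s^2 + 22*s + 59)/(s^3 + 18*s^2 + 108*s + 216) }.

Factor the denominator: s^3 + 18*s^2 + 108*s + 216 = (s + 6)^3.
Partial fraction decomposition gives [2/(s + 6)] + [-2/(s + 6)^2] + [-1/(s + 6)^3].
Invert each term: 2/(s + 6) ↔ 2e^(-6t); -2/(s + 6)^2 ↔ -2t·e^(-6t); -1/(s + 6)^3 ↔ (-1/2)t^2·e^(-6t).

-t^2*exp(-6*t)/2 - 2*t*exp(-6*t) + 2*exp(-6*t)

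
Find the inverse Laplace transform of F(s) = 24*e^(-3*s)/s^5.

Heaviside(t - 3)*((t - 3)^4)

The factor e^(-3s) signals a time shift by c = 3 (second shifting theorem).
L{t^4} = 4!/s^5 = 24/s^5, so L^-1{24/s^5} = t^4.
Hence the inverse is u(t - 3) times that function evaluated at t - 3.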